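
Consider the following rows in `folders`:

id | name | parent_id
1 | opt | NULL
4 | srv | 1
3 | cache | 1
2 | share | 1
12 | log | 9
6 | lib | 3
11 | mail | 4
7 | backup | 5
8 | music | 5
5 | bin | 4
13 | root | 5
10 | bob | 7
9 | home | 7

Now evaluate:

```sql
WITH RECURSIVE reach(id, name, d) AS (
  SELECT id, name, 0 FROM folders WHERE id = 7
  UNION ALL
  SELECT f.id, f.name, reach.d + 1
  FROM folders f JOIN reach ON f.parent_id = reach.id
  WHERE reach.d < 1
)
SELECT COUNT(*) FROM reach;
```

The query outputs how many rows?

Base: id=7 (backup) at d 0.
Iteration 1: rows with parent_id in {7} -> home (id 9, d 1), bob (id 10, d 1).
Iteration 2: d < 1 fails for all current rows; recursion stops.
Total rows emitted: 3.

3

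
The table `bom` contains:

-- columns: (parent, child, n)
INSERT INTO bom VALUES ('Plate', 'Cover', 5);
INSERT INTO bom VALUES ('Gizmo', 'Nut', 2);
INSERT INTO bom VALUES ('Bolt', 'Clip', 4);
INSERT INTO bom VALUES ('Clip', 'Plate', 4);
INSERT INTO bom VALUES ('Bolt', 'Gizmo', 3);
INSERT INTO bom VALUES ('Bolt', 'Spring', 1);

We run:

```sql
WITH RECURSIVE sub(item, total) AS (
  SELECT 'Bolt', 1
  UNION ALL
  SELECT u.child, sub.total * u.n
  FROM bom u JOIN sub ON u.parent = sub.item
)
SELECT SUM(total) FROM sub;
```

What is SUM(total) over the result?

Base: (Bolt, total=1).
Iteration 1: components of {Bolt} -> Clip = 1*4 = 4, Gizmo = 1*3 = 3, Spring = 1*1 = 1.
Iteration 2: components of {Clip,Gizmo,Spring} -> Nut = 3*2 = 6, Plate = 4*4 = 16.
Iteration 3: components of {Nut,Plate} -> Cover = 16*5 = 80.
Iteration 4: no further components; recursion stops.
SUM(total) = 1 + 3 + 4 + 1 + 6 + 16 + 80 = 111.

111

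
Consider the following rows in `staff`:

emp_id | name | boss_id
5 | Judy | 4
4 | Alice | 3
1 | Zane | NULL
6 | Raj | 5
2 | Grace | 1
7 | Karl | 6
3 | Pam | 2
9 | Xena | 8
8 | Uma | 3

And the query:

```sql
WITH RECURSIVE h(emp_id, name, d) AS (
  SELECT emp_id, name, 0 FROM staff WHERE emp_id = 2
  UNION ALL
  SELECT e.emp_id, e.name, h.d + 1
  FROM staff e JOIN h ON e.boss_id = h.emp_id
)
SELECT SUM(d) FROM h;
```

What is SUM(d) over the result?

Base: emp_id=2 (Grace) at d 0.
Iteration 1: rows with boss_id in {2} -> Pam (id 3, d 1).
Iteration 2: rows with boss_id in {3} -> Alice (id 4, d 2), Uma (id 8, d 2).
Iteration 3: rows with boss_id in {4,8} -> Judy (id 5, d 3), Xena (id 9, d 3).
Iteration 4: rows with boss_id in {5,9} -> Raj (id 6, d 4).
Iteration 5: rows with boss_id in {6} -> Karl (id 7, d 5).
Iteration 6: no rows with boss_id in {7}; recursion stops.
SUM(d) = 0 + 1 + 2 + 2 + 3 + 3 + 4 + 5 = 20.

20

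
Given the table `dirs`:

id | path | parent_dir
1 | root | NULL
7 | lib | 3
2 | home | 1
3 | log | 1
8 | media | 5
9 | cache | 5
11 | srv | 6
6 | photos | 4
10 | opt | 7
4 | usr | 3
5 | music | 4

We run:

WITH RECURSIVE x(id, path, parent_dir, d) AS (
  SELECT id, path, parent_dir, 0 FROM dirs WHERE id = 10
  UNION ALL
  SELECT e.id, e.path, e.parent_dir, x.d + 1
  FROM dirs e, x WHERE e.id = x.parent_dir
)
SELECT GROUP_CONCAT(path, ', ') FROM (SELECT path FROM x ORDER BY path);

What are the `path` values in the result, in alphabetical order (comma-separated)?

Base: id=10 (opt), parent_dir=7, d 0.
Iteration 1: join on id=7 -> lib (id 7, parent_dir=3, d 1).
Iteration 2: join on id=3 -> log (id 3, parent_dir=1, d 2).
Iteration 3: join on id=1 -> root (id 1, parent_dir=NULL, d 3).
Iteration 4: parent_dir is NULL; no match; recursion stops.

lib, log, opt, root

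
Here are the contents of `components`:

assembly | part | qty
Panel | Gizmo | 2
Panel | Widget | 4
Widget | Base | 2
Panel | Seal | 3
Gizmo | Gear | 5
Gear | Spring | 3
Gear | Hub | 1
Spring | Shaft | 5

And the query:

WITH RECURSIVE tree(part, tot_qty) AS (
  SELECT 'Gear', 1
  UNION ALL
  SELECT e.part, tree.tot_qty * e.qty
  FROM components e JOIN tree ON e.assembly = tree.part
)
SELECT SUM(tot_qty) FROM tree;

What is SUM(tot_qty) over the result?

20

Base: (Gear, tot_qty=1).
Iteration 1: components of {Gear} -> Hub = 1*1 = 1, Spring = 1*3 = 3.
Iteration 2: components of {Hub,Spring} -> Shaft = 3*5 = 15.
Iteration 3: no further components; recursion stops.
SUM(tot_qty) = 1 + 3 + 1 + 15 = 20.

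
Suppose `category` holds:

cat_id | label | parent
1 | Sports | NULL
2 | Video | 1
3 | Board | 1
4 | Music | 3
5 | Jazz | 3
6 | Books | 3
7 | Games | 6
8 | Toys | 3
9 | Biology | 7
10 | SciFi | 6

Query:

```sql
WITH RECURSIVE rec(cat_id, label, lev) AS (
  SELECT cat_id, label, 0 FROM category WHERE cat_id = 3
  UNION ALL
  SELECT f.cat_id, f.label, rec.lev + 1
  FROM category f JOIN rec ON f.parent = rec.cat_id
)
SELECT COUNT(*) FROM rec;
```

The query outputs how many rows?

Base: cat_id=3 (Board) at lev 0.
Iteration 1: rows with parent in {3} -> Music (id 4, lev 1), Jazz (id 5, lev 1), Books (id 6, lev 1), Toys (id 8, lev 1).
Iteration 2: rows with parent in {4,5,6,8} -> Games (id 7, lev 2), SciFi (id 10, lev 2).
Iteration 3: rows with parent in {7,10} -> Biology (id 9, lev 3).
Iteration 4: no rows with parent in {9}; recursion stops.
Total rows emitted: 8.

8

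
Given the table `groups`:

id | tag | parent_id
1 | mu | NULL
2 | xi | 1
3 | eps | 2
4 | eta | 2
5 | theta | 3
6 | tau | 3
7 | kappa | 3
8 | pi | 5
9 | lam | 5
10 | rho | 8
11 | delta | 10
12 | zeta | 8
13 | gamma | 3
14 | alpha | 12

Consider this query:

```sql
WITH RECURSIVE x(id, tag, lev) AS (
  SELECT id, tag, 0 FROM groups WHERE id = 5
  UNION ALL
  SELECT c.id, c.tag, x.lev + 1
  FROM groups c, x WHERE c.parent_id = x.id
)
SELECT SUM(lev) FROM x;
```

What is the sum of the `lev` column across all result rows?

Base: id=5 (theta) at lev 0.
Iteration 1: rows with parent_id in {5} -> pi (id 8, lev 1), lam (id 9, lev 1).
Iteration 2: rows with parent_id in {8,9} -> rho (id 10, lev 2), zeta (id 12, lev 2).
Iteration 3: rows with parent_id in {10,12} -> delta (id 11, lev 3), alpha (id 14, lev 3).
Iteration 4: no rows with parent_id in {11,14}; recursion stops.
SUM(lev) = 0 + 1 + 1 + 2 + 2 + 3 + 3 = 12.

12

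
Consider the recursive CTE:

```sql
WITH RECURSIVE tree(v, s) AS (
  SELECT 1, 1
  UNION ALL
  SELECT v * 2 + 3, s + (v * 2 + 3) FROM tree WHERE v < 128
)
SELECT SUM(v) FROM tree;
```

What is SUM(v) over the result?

Base: v=1, s=1.
Iteration 1: 1 < 128 holds -> v = 1 * 2 + 3 = 5, s = 1 + 5 = 6.
Iteration 2: 5 < 128 holds -> v = 5 * 2 + 3 = 13, s = 6 + 13 = 19.
Iteration 3: 13 < 128 holds -> v = 13 * 2 + 3 = 29, s = 19 + 29 = 48.
Iteration 4: 29 < 128 holds -> v = 29 * 2 + 3 = 61, s = 48 + 61 = 109.
Iteration 5: 61 < 128 holds -> v = 61 * 2 + 3 = 125, s = 109 + 125 = 234.
Iteration 6: 125 < 128 holds -> v = 125 * 2 + 3 = 253, s = 234 + 253 = 487.
Iteration 7: 253 < 128 fails; recursion stops.
SUM(v) = 1 + 5 + 13 + 29 + 61 + 125 + 253 = 487.

487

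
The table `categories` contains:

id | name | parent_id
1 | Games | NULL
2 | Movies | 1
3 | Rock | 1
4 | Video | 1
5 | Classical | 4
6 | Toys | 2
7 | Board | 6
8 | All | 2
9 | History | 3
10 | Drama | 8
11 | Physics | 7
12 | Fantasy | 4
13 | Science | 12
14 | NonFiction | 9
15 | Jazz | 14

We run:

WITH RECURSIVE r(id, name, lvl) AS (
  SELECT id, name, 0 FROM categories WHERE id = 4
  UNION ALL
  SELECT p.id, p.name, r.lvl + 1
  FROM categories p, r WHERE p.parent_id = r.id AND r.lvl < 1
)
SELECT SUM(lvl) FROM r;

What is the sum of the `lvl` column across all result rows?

2

Base: id=4 (Video) at lvl 0.
Iteration 1: rows with parent_id in {4} -> Classical (id 5, lvl 1), Fantasy (id 12, lvl 1).
Iteration 2: lvl < 1 fails for all current rows; recursion stops.
SUM(lvl) = 0 + 1 + 1 = 2.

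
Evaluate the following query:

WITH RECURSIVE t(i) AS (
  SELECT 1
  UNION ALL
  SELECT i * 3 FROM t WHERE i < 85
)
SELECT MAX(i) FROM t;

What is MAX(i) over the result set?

243

Base: i=1.
Iteration 1: 1 < 85 holds -> i = 1 * 3 = 3.
Iteration 2: 3 < 85 holds -> i = 3 * 3 = 9.
Iteration 3: 9 < 85 holds -> i = 9 * 3 = 27.
Iteration 4: 27 < 85 holds -> i = 27 * 3 = 81.
Iteration 5: 81 < 85 holds -> i = 81 * 3 = 243.
Iteration 6: 243 < 85 fails; recursion stops.
i values: 1, 3, 9, 27, 81, 243; the maximum is 243.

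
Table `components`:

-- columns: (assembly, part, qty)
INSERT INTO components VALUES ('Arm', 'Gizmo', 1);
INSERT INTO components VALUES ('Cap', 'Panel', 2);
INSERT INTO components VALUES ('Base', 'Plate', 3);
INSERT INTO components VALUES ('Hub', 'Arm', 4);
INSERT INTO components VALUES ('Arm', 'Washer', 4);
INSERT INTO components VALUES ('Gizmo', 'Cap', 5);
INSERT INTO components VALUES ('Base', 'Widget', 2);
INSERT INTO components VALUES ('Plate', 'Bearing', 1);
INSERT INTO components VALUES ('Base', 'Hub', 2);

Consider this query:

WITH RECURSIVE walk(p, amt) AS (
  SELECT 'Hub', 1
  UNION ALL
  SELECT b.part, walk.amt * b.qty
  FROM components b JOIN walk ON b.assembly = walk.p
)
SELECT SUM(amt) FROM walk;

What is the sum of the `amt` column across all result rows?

Base: (Hub, amt=1).
Iteration 1: components of {Hub} -> Arm = 1*4 = 4.
Iteration 2: components of {Arm} -> Gizmo = 4*1 = 4, Washer = 4*4 = 16.
Iteration 3: components of {Gizmo,Washer} -> Cap = 4*5 = 20.
Iteration 4: components of {Cap} -> Panel = 20*2 = 40.
Iteration 5: no further components; recursion stops.
SUM(amt) = 1 + 4 + 4 + 16 + 20 + 40 = 85.

85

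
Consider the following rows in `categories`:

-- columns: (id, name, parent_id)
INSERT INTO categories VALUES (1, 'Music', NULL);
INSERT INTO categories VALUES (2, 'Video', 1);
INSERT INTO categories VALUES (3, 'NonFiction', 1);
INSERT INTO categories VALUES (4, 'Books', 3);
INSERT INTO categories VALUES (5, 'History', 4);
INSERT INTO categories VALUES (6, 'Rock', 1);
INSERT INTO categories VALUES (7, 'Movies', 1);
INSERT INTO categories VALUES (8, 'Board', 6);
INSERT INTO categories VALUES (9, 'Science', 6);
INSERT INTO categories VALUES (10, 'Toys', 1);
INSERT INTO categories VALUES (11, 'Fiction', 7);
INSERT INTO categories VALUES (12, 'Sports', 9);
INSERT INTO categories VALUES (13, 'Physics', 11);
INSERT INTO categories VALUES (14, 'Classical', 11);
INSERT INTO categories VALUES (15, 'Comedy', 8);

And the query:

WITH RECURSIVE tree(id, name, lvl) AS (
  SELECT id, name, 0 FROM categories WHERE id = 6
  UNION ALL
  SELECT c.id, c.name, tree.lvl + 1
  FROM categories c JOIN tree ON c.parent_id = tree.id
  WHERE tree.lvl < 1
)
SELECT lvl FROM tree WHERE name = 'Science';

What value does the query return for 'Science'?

Base: id=6 (Rock) at lvl 0.
Iteration 1: rows with parent_id in {6} -> Board (id 8, lvl 1), Science (id 9, lvl 1).
Iteration 2: lvl < 1 fails for all current rows; recursion stops.

1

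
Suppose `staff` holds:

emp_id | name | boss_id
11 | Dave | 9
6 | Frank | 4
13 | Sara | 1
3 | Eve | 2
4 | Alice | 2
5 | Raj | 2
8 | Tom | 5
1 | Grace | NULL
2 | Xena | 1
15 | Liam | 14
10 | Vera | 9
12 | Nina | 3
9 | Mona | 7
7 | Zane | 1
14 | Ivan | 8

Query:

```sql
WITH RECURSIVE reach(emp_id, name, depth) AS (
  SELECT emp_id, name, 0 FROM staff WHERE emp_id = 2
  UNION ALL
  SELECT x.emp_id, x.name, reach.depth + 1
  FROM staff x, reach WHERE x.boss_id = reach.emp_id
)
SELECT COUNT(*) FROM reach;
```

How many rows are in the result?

Base: emp_id=2 (Xena) at depth 0.
Iteration 1: rows with boss_id in {2} -> Eve (id 3, depth 1), Alice (id 4, depth 1), Raj (id 5, depth 1).
Iteration 2: rows with boss_id in {3,4,5} -> Frank (id 6, depth 2), Tom (id 8, depth 2), Nina (id 12, depth 2).
Iteration 3: rows with boss_id in {6,8,12} -> Ivan (id 14, depth 3).
Iteration 4: rows with boss_id in {14} -> Liam (id 15, depth 4).
Iteration 5: no rows with boss_id in {15}; recursion stops.
Total rows emitted: 9.

9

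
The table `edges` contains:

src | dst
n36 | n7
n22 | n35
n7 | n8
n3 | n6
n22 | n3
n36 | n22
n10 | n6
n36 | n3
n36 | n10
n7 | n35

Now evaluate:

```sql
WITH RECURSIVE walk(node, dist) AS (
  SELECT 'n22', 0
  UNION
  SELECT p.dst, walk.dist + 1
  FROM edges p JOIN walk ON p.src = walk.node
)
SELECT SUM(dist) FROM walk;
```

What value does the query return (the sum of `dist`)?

Base: (n22, dist=0).
Iteration 1: edges from {n22} -> (n3, dist=1), (n35, dist=1).
Iteration 2: edges from {n3,n35} -> (n6, dist=2).
Iteration 3: no outgoing edges from {n6}; recursion stops.
SUM(dist) = 0 + 1 + 1 + 2 = 4.

4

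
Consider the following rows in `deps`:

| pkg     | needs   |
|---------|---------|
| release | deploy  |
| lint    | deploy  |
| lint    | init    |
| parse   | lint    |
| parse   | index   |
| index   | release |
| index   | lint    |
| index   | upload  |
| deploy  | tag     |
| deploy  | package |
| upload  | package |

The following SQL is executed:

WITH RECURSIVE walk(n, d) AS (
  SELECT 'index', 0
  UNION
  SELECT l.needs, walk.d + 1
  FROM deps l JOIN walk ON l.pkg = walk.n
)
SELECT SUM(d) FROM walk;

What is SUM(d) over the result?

15

Base: (index, d=0).
Iteration 1: edges from {index} -> (lint, d=1), (release, d=1), (upload, d=1).
Iteration 2: edges from {lint,release,upload} -> (deploy, d=2), (init, d=2), (package, d=2). [UNION drops 1 duplicate row(s)]
Iteration 3: edges from {deploy,init,package} -> (package, d=3), (tag, d=3).
Iteration 4: no outgoing edges from {package,tag}; recursion stops.
SUM(d) = 0 + 1 + 1 + 1 + 2 + 2 + 2 + 3 + 3 = 15.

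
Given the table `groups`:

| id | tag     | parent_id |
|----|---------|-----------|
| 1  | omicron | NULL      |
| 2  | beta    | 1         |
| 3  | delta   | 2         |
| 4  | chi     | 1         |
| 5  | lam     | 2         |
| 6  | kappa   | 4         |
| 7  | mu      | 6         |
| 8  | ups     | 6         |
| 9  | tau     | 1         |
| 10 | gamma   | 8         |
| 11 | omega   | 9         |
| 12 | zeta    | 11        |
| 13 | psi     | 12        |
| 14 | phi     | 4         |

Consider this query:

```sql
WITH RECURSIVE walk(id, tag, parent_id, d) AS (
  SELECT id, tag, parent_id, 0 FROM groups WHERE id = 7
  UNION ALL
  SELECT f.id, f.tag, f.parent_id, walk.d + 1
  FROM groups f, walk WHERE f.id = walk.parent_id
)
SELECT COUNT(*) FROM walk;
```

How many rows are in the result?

Base: id=7 (mu), parent_id=6, d 0.
Iteration 1: join on id=6 -> kappa (id 6, parent_id=4, d 1).
Iteration 2: join on id=4 -> chi (id 4, parent_id=1, d 2).
Iteration 3: join on id=1 -> omicron (id 1, parent_id=NULL, d 3).
Iteration 4: parent_id is NULL; no match; recursion stops.
Total rows emitted: 4.

4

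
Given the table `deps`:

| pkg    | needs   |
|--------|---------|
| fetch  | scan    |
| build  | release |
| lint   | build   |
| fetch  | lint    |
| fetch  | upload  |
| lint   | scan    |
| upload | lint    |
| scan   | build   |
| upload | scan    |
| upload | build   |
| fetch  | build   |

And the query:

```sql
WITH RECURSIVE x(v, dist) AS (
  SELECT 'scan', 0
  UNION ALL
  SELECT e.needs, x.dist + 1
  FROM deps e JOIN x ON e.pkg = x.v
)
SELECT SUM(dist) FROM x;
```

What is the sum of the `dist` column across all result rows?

3

Base: (scan, dist=0).
Iteration 1: edges from {scan} -> (build, dist=1).
Iteration 2: edges from {build} -> (release, dist=2).
Iteration 3: no outgoing edges from {release}; recursion stops.
SUM(dist) = 0 + 1 + 2 = 3.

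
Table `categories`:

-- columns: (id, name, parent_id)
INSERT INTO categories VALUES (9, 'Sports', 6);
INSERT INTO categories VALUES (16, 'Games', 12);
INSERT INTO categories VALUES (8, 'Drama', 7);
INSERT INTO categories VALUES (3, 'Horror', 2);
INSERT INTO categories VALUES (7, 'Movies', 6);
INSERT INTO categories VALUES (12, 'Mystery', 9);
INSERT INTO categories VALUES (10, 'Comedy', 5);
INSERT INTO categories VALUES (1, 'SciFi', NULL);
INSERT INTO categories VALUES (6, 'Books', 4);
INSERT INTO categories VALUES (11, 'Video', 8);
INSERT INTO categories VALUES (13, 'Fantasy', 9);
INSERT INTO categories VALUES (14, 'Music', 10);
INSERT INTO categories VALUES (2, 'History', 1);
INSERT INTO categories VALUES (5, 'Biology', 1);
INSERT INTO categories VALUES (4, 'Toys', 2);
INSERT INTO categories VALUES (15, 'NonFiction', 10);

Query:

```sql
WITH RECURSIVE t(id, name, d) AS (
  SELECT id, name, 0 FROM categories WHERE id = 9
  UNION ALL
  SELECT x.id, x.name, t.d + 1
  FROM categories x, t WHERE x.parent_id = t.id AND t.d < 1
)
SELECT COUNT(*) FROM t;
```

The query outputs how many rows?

Base: id=9 (Sports) at d 0.
Iteration 1: rows with parent_id in {9} -> Mystery (id 12, d 1), Fantasy (id 13, d 1).
Iteration 2: d < 1 fails for all current rows; recursion stops.
Total rows emitted: 3.

3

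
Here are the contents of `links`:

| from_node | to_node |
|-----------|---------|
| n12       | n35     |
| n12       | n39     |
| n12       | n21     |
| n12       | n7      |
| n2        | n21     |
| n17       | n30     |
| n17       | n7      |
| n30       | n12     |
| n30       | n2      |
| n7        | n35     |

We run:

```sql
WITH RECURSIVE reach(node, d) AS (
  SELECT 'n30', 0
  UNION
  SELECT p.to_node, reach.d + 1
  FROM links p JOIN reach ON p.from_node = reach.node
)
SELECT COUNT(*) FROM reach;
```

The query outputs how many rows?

8

Base: (n30, d=0).
Iteration 1: edges from {n30} -> (n12, d=1), (n2, d=1).
Iteration 2: edges from {n12,n2} -> (n21, d=2), (n35, d=2), (n39, d=2), (n7, d=2). [UNION drops 1 duplicate row(s)]
Iteration 3: edges from {n21,n35,n39,n7} -> (n35, d=3).
Iteration 4: no outgoing edges from {n35}; recursion stops.
Total rows emitted: 8.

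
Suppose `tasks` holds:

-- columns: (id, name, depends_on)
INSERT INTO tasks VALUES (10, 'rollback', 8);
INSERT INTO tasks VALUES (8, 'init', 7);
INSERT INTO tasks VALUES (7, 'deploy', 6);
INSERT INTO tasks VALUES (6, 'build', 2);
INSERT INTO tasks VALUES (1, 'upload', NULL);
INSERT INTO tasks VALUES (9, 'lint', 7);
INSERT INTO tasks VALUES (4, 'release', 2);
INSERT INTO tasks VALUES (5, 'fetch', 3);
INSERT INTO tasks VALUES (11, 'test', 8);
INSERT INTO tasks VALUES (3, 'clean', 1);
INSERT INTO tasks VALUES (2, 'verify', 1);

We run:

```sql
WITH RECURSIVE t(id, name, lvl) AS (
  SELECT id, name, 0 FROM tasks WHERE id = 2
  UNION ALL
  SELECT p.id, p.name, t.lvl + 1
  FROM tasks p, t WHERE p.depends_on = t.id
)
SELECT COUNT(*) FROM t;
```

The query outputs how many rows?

Base: id=2 (verify) at lvl 0.
Iteration 1: rows with depends_on in {2} -> release (id 4, lvl 1), build (id 6, lvl 1).
Iteration 2: rows with depends_on in {4,6} -> deploy (id 7, lvl 2).
Iteration 3: rows with depends_on in {7} -> init (id 8, lvl 3), lint (id 9, lvl 3).
Iteration 4: rows with depends_on in {8,9} -> rollback (id 10, lvl 4), test (id 11, lvl 4).
Iteration 5: no rows with depends_on in {10,11}; recursion stops.
Total rows emitted: 8.

8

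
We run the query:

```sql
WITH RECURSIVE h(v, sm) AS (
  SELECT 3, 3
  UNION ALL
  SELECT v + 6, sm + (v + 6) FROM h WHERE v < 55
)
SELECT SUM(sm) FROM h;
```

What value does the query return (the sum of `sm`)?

Base: v=3, sm=3.
Iteration 1: 3 < 55 holds -> v = 3 + 6 = 9, sm = 3 + 9 = 12.
Iteration 2: 9 < 55 holds -> v = 9 + 6 = 15, sm = 12 + 15 = 27.
Iteration 3: 15 < 55 holds -> v = 15 + 6 = 21, sm = 27 + 21 = 48.
Iteration 4: 21 < 55 holds -> v = 21 + 6 = 27, sm = 48 + 27 = 75.
Iteration 5: 27 < 55 holds -> v = 27 + 6 = 33, sm = 75 + 33 = 108.
Iteration 6: 33 < 55 holds -> v = 33 + 6 = 39, sm = 108 + 39 = 147.
Iteration 7: 39 < 55 holds -> v = 39 + 6 = 45, sm = 147 + 45 = 192.
Iteration 8: 45 < 55 holds -> v = 45 + 6 = 51, sm = 192 + 51 = 243.
Iteration 9: 51 < 55 holds -> v = 51 + 6 = 57, sm = 243 + 57 = 300.
Iteration 10: 57 < 55 fails; recursion stops.
SUM(sm) = 3 + 12 + 27 + 48 + 75 + 108 + 147 + 192 + 243 + 300 = 1155.

1155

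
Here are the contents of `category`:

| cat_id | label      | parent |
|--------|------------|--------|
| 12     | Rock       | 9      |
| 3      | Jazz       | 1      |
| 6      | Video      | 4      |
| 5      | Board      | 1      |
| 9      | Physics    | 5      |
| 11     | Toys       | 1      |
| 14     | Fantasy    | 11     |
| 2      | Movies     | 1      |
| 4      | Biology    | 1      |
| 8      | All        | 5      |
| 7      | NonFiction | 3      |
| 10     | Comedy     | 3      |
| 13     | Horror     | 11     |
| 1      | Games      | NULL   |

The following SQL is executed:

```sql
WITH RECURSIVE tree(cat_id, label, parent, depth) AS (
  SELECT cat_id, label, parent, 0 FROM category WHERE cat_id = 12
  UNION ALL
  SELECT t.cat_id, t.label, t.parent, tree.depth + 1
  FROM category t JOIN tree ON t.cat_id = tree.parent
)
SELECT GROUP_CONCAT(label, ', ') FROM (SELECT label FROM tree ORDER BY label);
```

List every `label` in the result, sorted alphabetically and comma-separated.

Base: cat_id=12 (Rock), parent=9, depth 0.
Iteration 1: join on cat_id=9 -> Physics (id 9, parent=5, depth 1).
Iteration 2: join on cat_id=5 -> Board (id 5, parent=1, depth 2).
Iteration 3: join on cat_id=1 -> Games (id 1, parent=NULL, depth 3).
Iteration 4: parent is NULL; no match; recursion stops.

Board, Games, Physics, Rock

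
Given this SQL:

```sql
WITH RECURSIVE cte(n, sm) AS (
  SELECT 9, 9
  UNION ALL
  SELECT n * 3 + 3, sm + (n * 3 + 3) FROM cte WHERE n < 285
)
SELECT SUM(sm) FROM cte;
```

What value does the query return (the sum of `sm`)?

Base: n=9, sm=9.
Iteration 1: 9 < 285 holds -> n = 9 * 3 + 3 = 30, sm = 9 + 30 = 39.
Iteration 2: 30 < 285 holds -> n = 30 * 3 + 3 = 93, sm = 39 + 93 = 132.
Iteration 3: 93 < 285 holds -> n = 93 * 3 + 3 = 282, sm = 132 + 282 = 414.
Iteration 4: 282 < 285 holds -> n = 282 * 3 + 3 = 849, sm = 414 + 849 = 1263.
Iteration 5: 849 < 285 fails; recursion stops.
SUM(sm) = 9 + 39 + 132 + 414 + 1263 = 1857.

1857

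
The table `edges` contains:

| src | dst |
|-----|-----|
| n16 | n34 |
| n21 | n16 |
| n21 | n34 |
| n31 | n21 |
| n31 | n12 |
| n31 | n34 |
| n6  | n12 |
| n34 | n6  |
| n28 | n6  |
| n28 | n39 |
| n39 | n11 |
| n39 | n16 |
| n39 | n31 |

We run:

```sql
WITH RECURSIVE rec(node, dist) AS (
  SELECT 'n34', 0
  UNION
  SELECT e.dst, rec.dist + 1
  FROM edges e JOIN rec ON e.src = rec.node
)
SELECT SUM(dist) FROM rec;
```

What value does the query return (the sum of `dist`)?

Base: (n34, dist=0).
Iteration 1: edges from {n34} -> (n6, dist=1).
Iteration 2: edges from {n6} -> (n12, dist=2).
Iteration 3: no outgoing edges from {n12}; recursion stops.
SUM(dist) = 0 + 1 + 2 = 3.

3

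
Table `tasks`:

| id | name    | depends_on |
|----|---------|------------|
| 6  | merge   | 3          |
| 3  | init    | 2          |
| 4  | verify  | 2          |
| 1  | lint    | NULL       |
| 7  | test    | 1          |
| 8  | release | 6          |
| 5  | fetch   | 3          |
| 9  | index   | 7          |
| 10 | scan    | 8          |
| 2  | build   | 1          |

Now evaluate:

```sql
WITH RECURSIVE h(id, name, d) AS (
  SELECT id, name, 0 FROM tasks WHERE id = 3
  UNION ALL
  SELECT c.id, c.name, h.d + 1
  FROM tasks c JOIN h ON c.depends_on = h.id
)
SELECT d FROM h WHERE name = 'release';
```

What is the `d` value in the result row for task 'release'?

Base: id=3 (init) at d 0.
Iteration 1: rows with depends_on in {3} -> fetch (id 5, d 1), merge (id 6, d 1).
Iteration 2: rows with depends_on in {5,6} -> release (id 8, d 2).
Iteration 3: rows with depends_on in {8} -> scan (id 10, d 3).
Iteration 4: no rows with depends_on in {10}; recursion stops.

2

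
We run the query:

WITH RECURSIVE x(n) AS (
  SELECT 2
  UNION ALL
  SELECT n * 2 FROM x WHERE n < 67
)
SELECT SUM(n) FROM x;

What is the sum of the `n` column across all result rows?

Base: n=2.
Iteration 1: 2 < 67 holds -> n = 2 * 2 = 4.
Iteration 2: 4 < 67 holds -> n = 4 * 2 = 8.
Iteration 3: 8 < 67 holds -> n = 8 * 2 = 16.
Iteration 4: 16 < 67 holds -> n = 16 * 2 = 32.
Iteration 5: 32 < 67 holds -> n = 32 * 2 = 64.
Iteration 6: 64 < 67 holds -> n = 64 * 2 = 128.
Iteration 7: 128 < 67 fails; recursion stops.
SUM(n) = 2 + 4 + 8 + 16 + 32 + 64 + 128 = 254.

254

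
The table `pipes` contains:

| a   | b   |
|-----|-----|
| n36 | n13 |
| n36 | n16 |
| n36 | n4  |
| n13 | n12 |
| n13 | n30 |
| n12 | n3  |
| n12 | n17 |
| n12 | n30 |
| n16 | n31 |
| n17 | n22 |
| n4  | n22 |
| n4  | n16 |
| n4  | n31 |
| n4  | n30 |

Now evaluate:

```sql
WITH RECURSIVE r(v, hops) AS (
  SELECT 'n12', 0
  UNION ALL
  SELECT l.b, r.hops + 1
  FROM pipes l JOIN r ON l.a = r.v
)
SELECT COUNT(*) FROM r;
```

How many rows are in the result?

Base: (n12, hops=0).
Iteration 1: edges from {n12} -> (n17, hops=1), (n3, hops=1), (n30, hops=1).
Iteration 2: edges from {n17,n3,n30} -> (n22, hops=2).
Iteration 3: no outgoing edges from {n22}; recursion stops.
Total rows emitted: 5.

5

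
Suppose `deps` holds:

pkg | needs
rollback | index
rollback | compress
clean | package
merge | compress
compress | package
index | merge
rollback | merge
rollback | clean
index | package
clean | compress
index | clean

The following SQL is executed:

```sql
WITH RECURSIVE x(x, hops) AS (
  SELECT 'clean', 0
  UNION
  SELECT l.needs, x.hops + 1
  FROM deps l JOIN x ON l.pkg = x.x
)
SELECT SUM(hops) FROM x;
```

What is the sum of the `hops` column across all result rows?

Base: (clean, hops=0).
Iteration 1: edges from {clean} -> (compress, hops=1), (package, hops=1).
Iteration 2: edges from {compress,package} -> (package, hops=2).
Iteration 3: no outgoing edges from {package}; recursion stops.
SUM(hops) = 0 + 1 + 1 + 2 = 4.

4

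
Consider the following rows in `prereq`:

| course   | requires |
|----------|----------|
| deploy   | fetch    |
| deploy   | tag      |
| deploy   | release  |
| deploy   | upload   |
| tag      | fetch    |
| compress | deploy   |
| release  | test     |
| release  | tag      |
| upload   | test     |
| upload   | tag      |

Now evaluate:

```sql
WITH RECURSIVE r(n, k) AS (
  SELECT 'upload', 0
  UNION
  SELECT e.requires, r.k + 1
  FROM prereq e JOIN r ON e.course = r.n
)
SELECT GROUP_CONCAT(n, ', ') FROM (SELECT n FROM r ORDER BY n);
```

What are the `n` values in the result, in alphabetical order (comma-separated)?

Base: (upload, k=0).
Iteration 1: edges from {upload} -> (tag, k=1), (test, k=1).
Iteration 2: edges from {tag,test} -> (fetch, k=2).
Iteration 3: no outgoing edges from {fetch}; recursion stops.

fetch, tag, test, upload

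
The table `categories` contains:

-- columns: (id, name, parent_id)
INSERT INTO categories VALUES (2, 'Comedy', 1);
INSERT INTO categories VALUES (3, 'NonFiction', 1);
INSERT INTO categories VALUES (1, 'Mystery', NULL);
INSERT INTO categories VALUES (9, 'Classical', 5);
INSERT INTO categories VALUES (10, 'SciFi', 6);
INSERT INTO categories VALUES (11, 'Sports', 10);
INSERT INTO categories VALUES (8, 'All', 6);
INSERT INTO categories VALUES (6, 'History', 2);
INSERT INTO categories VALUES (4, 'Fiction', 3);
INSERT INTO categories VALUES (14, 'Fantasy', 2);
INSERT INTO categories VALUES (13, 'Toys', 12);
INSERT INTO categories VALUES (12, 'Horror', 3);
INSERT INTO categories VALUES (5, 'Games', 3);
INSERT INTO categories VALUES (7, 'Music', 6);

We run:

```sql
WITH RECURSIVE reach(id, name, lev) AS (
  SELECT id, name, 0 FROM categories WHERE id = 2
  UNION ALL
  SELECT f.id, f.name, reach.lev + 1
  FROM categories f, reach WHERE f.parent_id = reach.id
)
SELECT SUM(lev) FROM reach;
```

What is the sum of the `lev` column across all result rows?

Base: id=2 (Comedy) at lev 0.
Iteration 1: rows with parent_id in {2} -> History (id 6, lev 1), Fantasy (id 14, lev 1).
Iteration 2: rows with parent_id in {6,14} -> Music (id 7, lev 2), All (id 8, lev 2), SciFi (id 10, lev 2).
Iteration 3: rows with parent_id in {7,8,10} -> Sports (id 11, lev 3).
Iteration 4: no rows with parent_id in {11}; recursion stops.
SUM(lev) = 0 + 1 + 1 + 2 + 2 + 2 + 3 = 11.

11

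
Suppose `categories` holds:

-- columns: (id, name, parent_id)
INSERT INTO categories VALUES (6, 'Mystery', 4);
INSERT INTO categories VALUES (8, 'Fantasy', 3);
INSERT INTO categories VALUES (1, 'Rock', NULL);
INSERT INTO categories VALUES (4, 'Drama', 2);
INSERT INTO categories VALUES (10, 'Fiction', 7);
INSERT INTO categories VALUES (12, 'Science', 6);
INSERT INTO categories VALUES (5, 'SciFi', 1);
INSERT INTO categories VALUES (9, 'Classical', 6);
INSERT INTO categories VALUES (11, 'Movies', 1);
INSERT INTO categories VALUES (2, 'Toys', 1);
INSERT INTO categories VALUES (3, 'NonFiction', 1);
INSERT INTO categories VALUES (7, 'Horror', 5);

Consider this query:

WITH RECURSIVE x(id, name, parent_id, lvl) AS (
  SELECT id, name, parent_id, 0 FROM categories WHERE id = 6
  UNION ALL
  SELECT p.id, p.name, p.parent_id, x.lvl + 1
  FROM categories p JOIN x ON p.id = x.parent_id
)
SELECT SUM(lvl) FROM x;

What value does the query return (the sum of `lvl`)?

6

Base: id=6 (Mystery), parent_id=4, lvl 0.
Iteration 1: join on id=4 -> Drama (id 4, parent_id=2, lvl 1).
Iteration 2: join on id=2 -> Toys (id 2, parent_id=1, lvl 2).
Iteration 3: join on id=1 -> Rock (id 1, parent_id=NULL, lvl 3).
Iteration 4: parent_id is NULL; no match; recursion stops.
SUM(lvl) = 0 + 1 + 2 + 3 = 6.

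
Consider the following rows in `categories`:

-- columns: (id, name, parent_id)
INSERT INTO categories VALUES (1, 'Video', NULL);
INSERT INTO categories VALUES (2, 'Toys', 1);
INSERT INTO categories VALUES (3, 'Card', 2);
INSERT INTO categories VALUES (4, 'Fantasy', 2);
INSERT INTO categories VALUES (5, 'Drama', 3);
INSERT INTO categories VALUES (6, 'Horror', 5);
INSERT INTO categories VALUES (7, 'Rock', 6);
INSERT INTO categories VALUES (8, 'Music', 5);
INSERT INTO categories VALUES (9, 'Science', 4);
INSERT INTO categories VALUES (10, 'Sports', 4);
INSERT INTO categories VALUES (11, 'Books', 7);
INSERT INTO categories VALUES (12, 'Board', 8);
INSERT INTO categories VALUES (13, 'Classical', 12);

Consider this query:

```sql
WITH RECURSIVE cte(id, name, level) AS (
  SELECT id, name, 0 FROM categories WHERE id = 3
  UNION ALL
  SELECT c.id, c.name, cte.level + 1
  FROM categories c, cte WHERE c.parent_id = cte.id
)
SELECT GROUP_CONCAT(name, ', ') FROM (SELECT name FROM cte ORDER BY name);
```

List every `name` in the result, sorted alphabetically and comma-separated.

Board, Books, Card, Classical, Drama, Horror, Music, Rock

Base: id=3 (Card) at level 0.
Iteration 1: rows with parent_id in {3} -> Drama (id 5, level 1).
Iteration 2: rows with parent_id in {5} -> Horror (id 6, level 2), Music (id 8, level 2).
Iteration 3: rows with parent_id in {6,8} -> Rock (id 7, level 3), Board (id 12, level 3).
Iteration 4: rows with parent_id in {7,12} -> Books (id 11, level 4), Classical (id 13, level 4).
Iteration 5: no rows with parent_id in {11,13}; recursion stops.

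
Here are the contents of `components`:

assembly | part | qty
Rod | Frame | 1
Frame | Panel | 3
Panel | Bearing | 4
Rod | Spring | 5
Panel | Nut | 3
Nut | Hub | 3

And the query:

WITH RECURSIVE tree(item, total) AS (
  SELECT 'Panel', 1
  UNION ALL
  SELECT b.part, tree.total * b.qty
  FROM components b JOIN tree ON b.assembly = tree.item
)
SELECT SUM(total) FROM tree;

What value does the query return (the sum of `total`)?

Base: (Panel, total=1).
Iteration 1: components of {Panel} -> Bearing = 1*4 = 4, Nut = 1*3 = 3.
Iteration 2: components of {Bearing,Nut} -> Hub = 3*3 = 9.
Iteration 3: no further components; recursion stops.
SUM(total) = 1 + 4 + 3 + 9 = 17.

17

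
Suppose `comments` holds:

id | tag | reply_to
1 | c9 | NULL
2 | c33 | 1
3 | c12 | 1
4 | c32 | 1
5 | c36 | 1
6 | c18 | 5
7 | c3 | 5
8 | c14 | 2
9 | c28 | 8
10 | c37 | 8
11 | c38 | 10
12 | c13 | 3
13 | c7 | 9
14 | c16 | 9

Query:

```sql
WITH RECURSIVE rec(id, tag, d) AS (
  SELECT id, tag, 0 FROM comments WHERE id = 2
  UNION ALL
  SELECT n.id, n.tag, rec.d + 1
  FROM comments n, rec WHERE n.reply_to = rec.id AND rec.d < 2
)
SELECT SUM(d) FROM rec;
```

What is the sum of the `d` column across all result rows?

Base: id=2 (c33) at d 0.
Iteration 1: rows with reply_to in {2} -> c14 (id 8, d 1).
Iteration 2: rows with reply_to in {8} -> c28 (id 9, d 2), c37 (id 10, d 2).
Iteration 3: d < 2 fails for all current rows; recursion stops.
SUM(d) = 0 + 1 + 2 + 2 = 5.

5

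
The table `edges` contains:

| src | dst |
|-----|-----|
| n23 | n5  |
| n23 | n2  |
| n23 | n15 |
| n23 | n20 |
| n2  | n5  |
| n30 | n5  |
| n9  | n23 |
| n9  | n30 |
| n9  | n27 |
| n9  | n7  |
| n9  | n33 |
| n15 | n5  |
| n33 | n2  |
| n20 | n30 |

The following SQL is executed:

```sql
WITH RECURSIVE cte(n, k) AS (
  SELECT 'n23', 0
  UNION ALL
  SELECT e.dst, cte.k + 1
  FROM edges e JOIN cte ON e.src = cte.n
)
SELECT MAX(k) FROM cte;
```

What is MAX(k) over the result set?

3

Base: (n23, k=0).
Iteration 1: edges from {n23} -> (n15, k=1), (n2, k=1), (n20, k=1), (n5, k=1).
Iteration 2: edges from {n15,n2,n20,n5} -> (n30, k=2), (n5, k=2) x2. [UNION ALL keeps all 3 new rows, including repeats]
Iteration 3: edges from {n30,n5} -> (n5, k=3).
Iteration 4: no outgoing edges from {n5}; recursion stops.
k values: 0, 1, 1, 1, 1, 2, 2, 2, 3; the maximum is 3.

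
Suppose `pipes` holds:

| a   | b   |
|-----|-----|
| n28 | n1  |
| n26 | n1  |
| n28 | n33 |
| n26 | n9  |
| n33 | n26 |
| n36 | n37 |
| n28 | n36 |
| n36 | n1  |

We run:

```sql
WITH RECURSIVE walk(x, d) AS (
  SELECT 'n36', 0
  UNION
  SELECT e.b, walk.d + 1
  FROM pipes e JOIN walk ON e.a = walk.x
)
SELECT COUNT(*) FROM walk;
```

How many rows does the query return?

Base: (n36, d=0).
Iteration 1: edges from {n36} -> (n1, d=1), (n37, d=1).
Iteration 2: no outgoing edges from {n1,n37}; recursion stops.
Total rows emitted: 3.

3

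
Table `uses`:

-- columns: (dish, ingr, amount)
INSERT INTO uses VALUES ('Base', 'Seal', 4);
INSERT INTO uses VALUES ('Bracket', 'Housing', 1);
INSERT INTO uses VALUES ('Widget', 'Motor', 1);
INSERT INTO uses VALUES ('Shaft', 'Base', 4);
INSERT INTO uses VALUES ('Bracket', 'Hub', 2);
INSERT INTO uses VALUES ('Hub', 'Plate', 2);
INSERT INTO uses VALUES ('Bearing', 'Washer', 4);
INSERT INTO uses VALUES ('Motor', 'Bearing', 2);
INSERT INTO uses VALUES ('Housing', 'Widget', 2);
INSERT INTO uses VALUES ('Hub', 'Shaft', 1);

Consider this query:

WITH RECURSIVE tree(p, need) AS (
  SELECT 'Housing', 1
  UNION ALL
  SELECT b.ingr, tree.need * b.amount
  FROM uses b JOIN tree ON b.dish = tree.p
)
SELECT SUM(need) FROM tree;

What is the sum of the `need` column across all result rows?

25

Base: (Housing, need=1).
Iteration 1: components of {Housing} -> Widget = 1*2 = 2.
Iteration 2: components of {Widget} -> Motor = 2*1 = 2.
Iteration 3: components of {Motor} -> Bearing = 2*2 = 4.
Iteration 4: components of {Bearing} -> Washer = 4*4 = 16.
Iteration 5: no further components; recursion stops.
SUM(need) = 1 + 2 + 2 + 4 + 16 = 25.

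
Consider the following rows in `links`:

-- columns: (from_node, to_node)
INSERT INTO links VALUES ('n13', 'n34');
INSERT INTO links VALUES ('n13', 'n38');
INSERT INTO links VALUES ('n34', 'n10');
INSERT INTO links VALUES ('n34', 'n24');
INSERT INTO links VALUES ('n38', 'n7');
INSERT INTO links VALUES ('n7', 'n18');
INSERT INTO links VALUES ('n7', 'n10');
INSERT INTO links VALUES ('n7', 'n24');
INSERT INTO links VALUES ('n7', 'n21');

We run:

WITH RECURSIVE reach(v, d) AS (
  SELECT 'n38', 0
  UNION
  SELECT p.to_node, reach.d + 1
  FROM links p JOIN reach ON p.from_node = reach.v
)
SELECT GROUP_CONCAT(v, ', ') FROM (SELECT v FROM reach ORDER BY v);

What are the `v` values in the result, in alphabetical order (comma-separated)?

n10, n18, n21, n24, n38, n7

Base: (n38, d=0).
Iteration 1: edges from {n38} -> (n7, d=1).
Iteration 2: edges from {n7} -> (n10, d=2), (n18, d=2), (n21, d=2), (n24, d=2).
Iteration 3: no outgoing edges from {n10,n18,n21,n24}; recursion stops.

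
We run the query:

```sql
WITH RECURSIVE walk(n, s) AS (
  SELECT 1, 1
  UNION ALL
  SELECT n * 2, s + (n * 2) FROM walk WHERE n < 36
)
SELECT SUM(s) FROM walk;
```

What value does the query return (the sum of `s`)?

Base: n=1, s=1.
Iteration 1: 1 < 36 holds -> n = 1 * 2 = 2, s = 1 + 2 = 3.
Iteration 2: 2 < 36 holds -> n = 2 * 2 = 4, s = 3 + 4 = 7.
Iteration 3: 4 < 36 holds -> n = 4 * 2 = 8, s = 7 + 8 = 15.
Iteration 4: 8 < 36 holds -> n = 8 * 2 = 16, s = 15 + 16 = 31.
Iteration 5: 16 < 36 holds -> n = 16 * 2 = 32, s = 31 + 32 = 63.
Iteration 6: 32 < 36 holds -> n = 32 * 2 = 64, s = 63 + 64 = 127.
Iteration 7: 64 < 36 fails; recursion stops.
SUM(s) = 1 + 3 + 7 + 15 + 31 + 63 + 127 = 247.

247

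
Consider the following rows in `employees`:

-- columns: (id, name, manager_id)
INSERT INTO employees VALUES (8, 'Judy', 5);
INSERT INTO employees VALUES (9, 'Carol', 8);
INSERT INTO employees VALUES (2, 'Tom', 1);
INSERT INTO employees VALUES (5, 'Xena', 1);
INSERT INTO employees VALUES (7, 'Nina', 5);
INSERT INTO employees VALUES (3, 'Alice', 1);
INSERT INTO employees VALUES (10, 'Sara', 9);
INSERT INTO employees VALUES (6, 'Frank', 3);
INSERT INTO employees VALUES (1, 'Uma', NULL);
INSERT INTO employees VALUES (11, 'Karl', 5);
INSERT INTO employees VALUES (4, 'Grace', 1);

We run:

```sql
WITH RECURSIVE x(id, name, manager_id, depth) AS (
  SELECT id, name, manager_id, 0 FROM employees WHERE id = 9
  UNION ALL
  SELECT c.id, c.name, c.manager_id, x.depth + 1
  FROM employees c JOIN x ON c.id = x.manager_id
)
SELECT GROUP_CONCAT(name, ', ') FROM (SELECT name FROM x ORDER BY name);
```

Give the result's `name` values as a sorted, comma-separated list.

Base: id=9 (Carol), manager_id=8, depth 0.
Iteration 1: join on id=8 -> Judy (id 8, manager_id=5, depth 1).
Iteration 2: join on id=5 -> Xena (id 5, manager_id=1, depth 2).
Iteration 3: join on id=1 -> Uma (id 1, manager_id=NULL, depth 3).
Iteration 4: manager_id is NULL; no match; recursion stops.

Carol, Judy, Uma, Xena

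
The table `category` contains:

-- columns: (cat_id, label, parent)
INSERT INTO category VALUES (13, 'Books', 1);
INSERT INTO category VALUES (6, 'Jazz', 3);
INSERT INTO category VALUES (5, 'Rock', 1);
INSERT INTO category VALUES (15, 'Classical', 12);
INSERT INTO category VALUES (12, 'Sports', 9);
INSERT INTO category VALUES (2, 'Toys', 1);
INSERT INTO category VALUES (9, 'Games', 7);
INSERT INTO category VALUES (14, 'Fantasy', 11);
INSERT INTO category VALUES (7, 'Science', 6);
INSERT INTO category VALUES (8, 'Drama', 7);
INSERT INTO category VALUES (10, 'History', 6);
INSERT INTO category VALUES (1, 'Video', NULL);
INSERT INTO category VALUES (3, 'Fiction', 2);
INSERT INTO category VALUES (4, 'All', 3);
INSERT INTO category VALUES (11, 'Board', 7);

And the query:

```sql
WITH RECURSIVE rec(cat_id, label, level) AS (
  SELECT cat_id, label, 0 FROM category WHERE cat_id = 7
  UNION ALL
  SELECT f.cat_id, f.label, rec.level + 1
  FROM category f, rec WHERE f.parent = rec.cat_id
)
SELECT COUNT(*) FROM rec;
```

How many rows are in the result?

Base: cat_id=7 (Science) at level 0.
Iteration 1: rows with parent in {7} -> Drama (id 8, level 1), Games (id 9, level 1), Board (id 11, level 1).
Iteration 2: rows with parent in {8,9,11} -> Sports (id 12, level 2), Fantasy (id 14, level 2).
Iteration 3: rows with parent in {12,14} -> Classical (id 15, level 3).
Iteration 4: no rows with parent in {15}; recursion stops.
Total rows emitted: 7.

7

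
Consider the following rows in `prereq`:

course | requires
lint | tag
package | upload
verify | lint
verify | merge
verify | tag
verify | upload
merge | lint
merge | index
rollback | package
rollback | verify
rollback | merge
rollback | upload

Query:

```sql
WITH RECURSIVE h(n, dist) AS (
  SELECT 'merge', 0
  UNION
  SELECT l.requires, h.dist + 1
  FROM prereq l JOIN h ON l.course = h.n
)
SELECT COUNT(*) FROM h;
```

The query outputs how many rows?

4

Base: (merge, dist=0).
Iteration 1: edges from {merge} -> (index, dist=1), (lint, dist=1).
Iteration 2: edges from {index,lint} -> (tag, dist=2).
Iteration 3: no outgoing edges from {tag}; recursion stops.
Total rows emitted: 4.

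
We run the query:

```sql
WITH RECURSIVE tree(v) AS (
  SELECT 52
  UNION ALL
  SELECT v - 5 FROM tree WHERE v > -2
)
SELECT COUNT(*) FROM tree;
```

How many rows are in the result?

Base: v=52.
Iteration 1: 52 > -2 holds -> v = 52 - 5 = 47.
Iteration 2: 47 > -2 holds -> v = 47 - 5 = 42.
Iteration 3: 42 > -2 holds -> v = 42 - 5 = 37.
Iteration 4: 37 > -2 holds -> v = 37 - 5 = 32.
Iteration 5: 32 > -2 holds -> v = 32 - 5 = 27.
Iteration 6: 27 > -2 holds -> v = 27 - 5 = 22.
Iteration 7: 22 > -2 holds -> v = 22 - 5 = 17.
Iteration 8: 17 > -2 holds -> v = 17 - 5 = 12.
Iteration 9: 12 > -2 holds -> v = 12 - 5 = 7.
Iteration 10: 7 > -2 holds -> v = 7 - 5 = 2.
Iteration 11: 2 > -2 holds -> v = 2 - 5 = -3.
Iteration 12: -3 > -2 fails; recursion stops.
Total rows emitted: 12.

12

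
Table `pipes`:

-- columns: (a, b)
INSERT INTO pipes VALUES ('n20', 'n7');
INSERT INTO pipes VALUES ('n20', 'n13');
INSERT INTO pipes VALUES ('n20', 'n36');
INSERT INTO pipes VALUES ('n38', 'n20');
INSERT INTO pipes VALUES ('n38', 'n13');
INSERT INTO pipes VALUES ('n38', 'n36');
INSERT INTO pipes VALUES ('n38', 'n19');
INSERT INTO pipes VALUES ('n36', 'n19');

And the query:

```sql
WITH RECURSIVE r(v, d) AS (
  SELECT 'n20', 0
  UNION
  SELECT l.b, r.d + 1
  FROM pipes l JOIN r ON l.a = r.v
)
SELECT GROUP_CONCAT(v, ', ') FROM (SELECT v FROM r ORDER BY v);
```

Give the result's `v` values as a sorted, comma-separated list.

Base: (n20, d=0).
Iteration 1: edges from {n20} -> (n13, d=1), (n36, d=1), (n7, d=1).
Iteration 2: edges from {n13,n36,n7} -> (n19, d=2).
Iteration 3: no outgoing edges from {n19}; recursion stops.

n13, n19, n20, n36, n7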